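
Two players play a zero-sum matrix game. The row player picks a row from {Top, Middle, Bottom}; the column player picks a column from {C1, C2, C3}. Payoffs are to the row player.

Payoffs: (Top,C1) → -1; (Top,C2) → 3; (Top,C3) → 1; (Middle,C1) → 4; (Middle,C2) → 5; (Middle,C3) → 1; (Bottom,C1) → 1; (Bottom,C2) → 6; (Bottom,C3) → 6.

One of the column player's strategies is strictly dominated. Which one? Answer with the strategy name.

C1 holds the row player's payoff strictly below C2 in every row: -1 < 3, 4 < 5, 1 < 6.
So C2 is strictly dominated for the column player.

C2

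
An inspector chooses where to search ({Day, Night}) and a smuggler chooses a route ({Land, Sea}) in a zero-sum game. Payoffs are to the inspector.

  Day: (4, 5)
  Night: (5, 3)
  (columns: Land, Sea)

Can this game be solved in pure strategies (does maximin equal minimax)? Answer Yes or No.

Row minima: Day → 4, Night → 3; maximin = 4.
Column maxima: Land → 5, Sea → 5; minimax = 5.
4 ≠ 5, so no pure-strategy equilibrium exists.

No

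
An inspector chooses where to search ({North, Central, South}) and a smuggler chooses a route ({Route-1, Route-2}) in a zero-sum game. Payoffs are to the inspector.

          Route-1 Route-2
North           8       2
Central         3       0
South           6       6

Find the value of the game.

6

Row minima: North → 2, Central → 0, South → 6; maximin = 6.
Column maxima: Route-1 → 8, Route-2 → 6; minimax = 6.
Since maximin = minimax = 6, there is a saddle point and the value is 6.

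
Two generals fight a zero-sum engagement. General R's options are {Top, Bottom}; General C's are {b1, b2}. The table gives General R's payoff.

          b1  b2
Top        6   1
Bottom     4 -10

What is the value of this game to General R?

1

Row minima: Top → 1, Bottom → -10; maximin = 1.
Column maxima: b1 → 6, b2 → 1; minimax = 1.
Since maximin = minimax = 1, there is a saddle point and the value is 1.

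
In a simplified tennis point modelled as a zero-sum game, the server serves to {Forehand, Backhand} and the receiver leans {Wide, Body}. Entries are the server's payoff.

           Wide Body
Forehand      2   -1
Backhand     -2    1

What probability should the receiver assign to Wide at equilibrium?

1/3

Row minima: Forehand → -1, Backhand → -2; maximin = -1.
Column maxima: Wide → 2, Body → 1; minimax = 1.
-1 ≠ 1, so there is no saddle point; optimal play is mixed.
Let the server play Forehand with probability p. Expected payoff against Wide: 2p + (-2)(1−p) = 4p − 2; against Body: (-1)p + 1(1−p) = −2p + 1.
Setting these equal: 4p − 2 = −2p + 1 ⇒ 6p = 3 ⇒ p = 1/2, and the value is (4)·(1/2) − 2 = 0.
For the receiver: with q = P(Wide), equating Forehand's and Backhand's payoffs gives 3q − 1 = −3q + 1 ⇒ q = 1/3.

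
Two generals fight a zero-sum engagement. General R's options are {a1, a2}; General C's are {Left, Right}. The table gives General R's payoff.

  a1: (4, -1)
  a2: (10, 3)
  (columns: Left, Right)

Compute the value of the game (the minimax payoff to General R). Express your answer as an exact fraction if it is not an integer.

3

Row minima: a1 → -1, a2 → 3; maximin = 3.
Column maxima: Left → 10, Right → 3; minimax = 3.
Since maximin = minimax = 3, there is a saddle point and the value is 3.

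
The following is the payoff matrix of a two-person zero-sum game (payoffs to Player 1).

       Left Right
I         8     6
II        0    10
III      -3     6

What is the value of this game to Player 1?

20/3

Row minima: I → 6, II → 0, III → -3; maximin = 6.
Column maxima: Left → 8, Right → 10; minimax = 8.
6 ≠ 8, so there is no saddle point; optimal play is mixed.
III is strictly dominated by II, so Player 1 never plays it.
On the remaining 2×2 (I, II vs Left, Right):
Let Player 1 play I with probability p. Expected payoff against Left: 8p + 0(1−p) = 8p; against Right: 6p + 10(1−p) = −4p + 10.
Setting these equal: 8p = −4p + 10 ⇒ 12p = 10 ⇒ p = 5/6, and the value is (8)·(5/6) = 20/3.
For Player 2: with q = P(Left), equating I's and II's payoffs gives 2q + 6 = −10q + 10 ⇒ q = 1/3.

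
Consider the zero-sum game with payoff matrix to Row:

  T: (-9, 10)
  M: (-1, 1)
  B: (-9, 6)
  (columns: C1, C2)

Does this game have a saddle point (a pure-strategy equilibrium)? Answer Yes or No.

Yes

Row minima: T → -9, M → -1, B → -9; maximin = -1.
Column maxima: C1 → -1, C2 → 10; minimax = -1.
maximin = minimax = -1, so a saddle point exists.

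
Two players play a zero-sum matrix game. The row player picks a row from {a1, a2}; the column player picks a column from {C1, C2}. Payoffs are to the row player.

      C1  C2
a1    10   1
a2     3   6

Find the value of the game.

Row minima: a1 → 1, a2 → 3; maximin = 3.
Column maxima: C1 → 10, C2 → 6; minimax = 6.
3 ≠ 6, so there is no saddle point; optimal play is mixed.
Let the row player play a1 with probability p. Expected payoff against C1: 10p + 3(1−p) = 7p + 3; against C2: 1p + 6(1−p) = −5p + 6.
Setting these equal: 7p + 3 = −5p + 6 ⇒ 12p = 3 ⇒ p = 1/4, and the value is (7)·(1/4) + 3 = 19/4.
For the column player: with q = P(C1), equating a1's and a2's payoffs gives 9q + 1 = −3q + 6 ⇒ q = 5/12.

19/4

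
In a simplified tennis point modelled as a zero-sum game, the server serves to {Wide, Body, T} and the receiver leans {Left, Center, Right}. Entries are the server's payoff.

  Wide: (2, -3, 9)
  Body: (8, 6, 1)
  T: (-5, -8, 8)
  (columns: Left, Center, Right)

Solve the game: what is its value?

57/17

Row minima: Wide → -3, Body → 1, T → -8; maximin = 1.
Column maxima: Left → 8, Center → 6, Right → 9; minimax = 6.
1 ≠ 6, so there is no saddle point; optimal play is mixed.
T is strictly dominated by Wide, so the server never plays it.
Left is strictly dominated by Center (it gives the server strictly more in every row), so the receiver never plays it.
On the remaining 2×2 (Wide, Body vs Center, Right):
Let the server play Wide with probability p. Expected payoff against Center: (-3)p + 6(1−p) = −9p + 6; against Right: 9p + 1(1−p) = 8p + 1.
Setting these equal: −9p + 6 = 8p + 1 ⇒ −17p = -5 ⇒ p = 5/17, and the value is (-9)·(5/17) + 6 = 57/17.
For the receiver: with q = P(Center), equating Wide's and Body's payoffs gives −12q + 9 = 5q + 1 ⇒ q = 8/17.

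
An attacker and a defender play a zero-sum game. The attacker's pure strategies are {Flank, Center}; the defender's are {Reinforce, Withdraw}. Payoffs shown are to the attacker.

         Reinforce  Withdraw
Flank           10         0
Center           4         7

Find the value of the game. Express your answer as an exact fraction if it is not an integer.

70/13

Row minima: Flank → 0, Center → 4; maximin = 4.
Column maxima: Reinforce → 10, Withdraw → 7; minimax = 7.
4 ≠ 7, so there is no saddle point; optimal play is mixed.
Let the attacker play Flank with probability p. Expected payoff against Reinforce: 10p + 4(1−p) = 6p + 4; against Withdraw: 0p + 7(1−p) = −7p + 7.
Setting these equal: 6p + 4 = −7p + 7 ⇒ 13p = 3 ⇒ p = 3/13, and the value is (6)·(3/13) + 4 = 70/13.
For the defender: with q = P(Reinforce), equating Flank's and Center's payoffs gives 10q = −3q + 7 ⇒ q = 7/13.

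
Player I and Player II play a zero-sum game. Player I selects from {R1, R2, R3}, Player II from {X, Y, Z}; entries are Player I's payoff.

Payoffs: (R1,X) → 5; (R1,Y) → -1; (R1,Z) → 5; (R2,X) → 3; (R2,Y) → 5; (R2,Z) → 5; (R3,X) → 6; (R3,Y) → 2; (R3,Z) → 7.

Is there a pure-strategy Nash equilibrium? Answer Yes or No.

Row minima: R1 → -1, R2 → 3, R3 → 2; maximin = 3.
Column maxima: X → 6, Y → 5, Z → 7; minimax = 5.
3 ≠ 5, so no pure-strategy equilibrium exists.

No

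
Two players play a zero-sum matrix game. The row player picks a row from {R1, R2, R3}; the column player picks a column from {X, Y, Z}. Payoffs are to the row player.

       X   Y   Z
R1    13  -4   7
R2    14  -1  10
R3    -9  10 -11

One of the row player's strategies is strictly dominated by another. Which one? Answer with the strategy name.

R2 gives a strictly higher payoff than R1 against every column: 14 > 13, -1 > -4, 10 > 7.
So R1 is strictly dominated and the row player never plays it.

R1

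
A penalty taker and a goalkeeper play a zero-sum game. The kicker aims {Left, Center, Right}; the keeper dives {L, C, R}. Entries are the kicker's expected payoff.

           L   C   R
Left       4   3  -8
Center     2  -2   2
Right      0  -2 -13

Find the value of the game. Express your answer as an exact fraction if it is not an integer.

-2/3

Row minima: Left → -8, Center → -2, Right → -13; maximin = -2.
Column maxima: L → 4, C → 3, R → 2; minimax = 2.
-2 ≠ 2, so there is no saddle point; optimal play is mixed.
Right is strictly dominated by Left, so the kicker never plays it.
L is strictly dominated by C (it gives the kicker strictly more in every row), so the keeper never plays it.
On the remaining 2×2 (Left, Center vs C, R):
Let the kicker play Left with probability p. Expected payoff against C: 3p + (-2)(1−p) = 5p − 2; against R: (-8)p + 2(1−p) = −10p + 2.
Setting these equal: 5p − 2 = −10p + 2 ⇒ 15p = 4 ⇒ p = 4/15, and the value is (5)·(4/15) − 2 = -2/3.
For the keeper: with q = P(C), equating Left's and Center's payoffs gives 11q − 8 = −4q + 2 ⇒ q = 2/3.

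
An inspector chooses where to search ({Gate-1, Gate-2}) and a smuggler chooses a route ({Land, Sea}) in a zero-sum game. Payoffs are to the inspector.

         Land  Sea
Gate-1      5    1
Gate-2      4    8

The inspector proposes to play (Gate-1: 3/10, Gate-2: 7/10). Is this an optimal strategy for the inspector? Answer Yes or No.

Against Land this mix gives (3/10)·5 + (7/10)·4 = 43/10.
Against Sea this mix gives (3/10)·1 + (7/10)·8 = 59/10.
The smuggler will play Land, holding the inspector to 43/10. Shifting weight toward the row that does better against Land would raise this floor (the equalizing mix achieves 9/2 against both Land and Sea), so the proposed strategy is not optimal.

No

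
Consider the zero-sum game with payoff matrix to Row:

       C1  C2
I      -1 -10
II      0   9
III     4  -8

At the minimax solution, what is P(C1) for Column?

17/21

Row minima: I → -10, II → 0, III → -8; maximin = 0.
Column maxima: C1 → 4, C2 → 9; minimax = 4.
0 ≠ 4, so there is no saddle point; optimal play is mixed.
I is strictly dominated by II, so Row never plays it.
On the remaining 2×2 (II, III vs C1, C2):
Let Row play II with probability p. Expected payoff against C1: 0p + 4(1−p) = −4p + 4; against C2: 9p + (-8)(1−p) = 17p − 8.
Setting these equal: −4p + 4 = 17p − 8 ⇒ −21p = -12 ⇒ p = 4/7, and the value is (-4)·(4/7) + 4 = 12/7.
For Column: with q = P(C1), equating II's and III's payoffs gives −9q + 9 = 12q − 8 ⇒ q = 17/21.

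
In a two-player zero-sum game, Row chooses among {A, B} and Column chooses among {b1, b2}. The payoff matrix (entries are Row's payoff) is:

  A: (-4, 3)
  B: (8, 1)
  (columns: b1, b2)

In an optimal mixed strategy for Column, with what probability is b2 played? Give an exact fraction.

6/7

Row minima: A → -4, B → 1; maximin = 1.
Column maxima: b1 → 8, b2 → 3; minimax = 3.
1 ≠ 3, so there is no saddle point; optimal play is mixed.
Let Row play A with probability p. Expected payoff against b1: (-4)p + 8(1−p) = −12p + 8; against b2: 3p + 1(1−p) = 2p + 1.
Setting these equal: −12p + 8 = 2p + 1 ⇒ −14p = -7 ⇒ p = 1/2, and the value is (-12)·(1/2) + 8 = 2.
For Column: with q = P(b1), equating A's and B's payoffs gives −7q + 3 = 7q + 1 ⇒ q = 1/7.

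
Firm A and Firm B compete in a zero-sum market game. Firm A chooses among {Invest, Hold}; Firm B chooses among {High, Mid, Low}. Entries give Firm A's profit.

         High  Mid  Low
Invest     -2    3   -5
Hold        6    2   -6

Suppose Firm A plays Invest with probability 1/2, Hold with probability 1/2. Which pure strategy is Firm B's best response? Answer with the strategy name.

Low

If Firm B plays High, Firm A's expected payoff is (1/2)·(-2) + (1/2)·6 = 2.
If Firm B plays Mid, Firm A's expected payoff is (1/2)·3 + (1/2)·2 = 5/2.
If Firm B plays Low, Firm A's expected payoff is (1/2)·(-5) + (1/2)·(-6) = -11/2.
Firm B minimizes Firm A's payoff; the smallest is -11/2, so the best response is Low.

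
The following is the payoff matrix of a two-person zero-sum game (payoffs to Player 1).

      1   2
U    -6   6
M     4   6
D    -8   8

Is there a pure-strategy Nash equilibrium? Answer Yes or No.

Row minima: U → -6, M → 4, D → -8; maximin = 4.
Column maxima: 1 → 4, 2 → 8; minimax = 4.
maximin = minimax = 4, so a saddle point exists.

Yes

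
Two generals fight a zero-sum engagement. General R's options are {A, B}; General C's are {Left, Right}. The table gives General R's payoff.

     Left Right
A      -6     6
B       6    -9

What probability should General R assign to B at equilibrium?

4/9

Row minima: A → -6, B → -9; maximin = -6.
Column maxima: Left → 6, Right → 6; minimax = 6.
-6 ≠ 6, so there is no saddle point; optimal play is mixed.
Let General R play A with probability p. Expected payoff against Left: (-6)p + 6(1−p) = −12p + 6; against Right: 6p + (-9)(1−p) = 15p − 9.
Setting these equal: −12p + 6 = 15p − 9 ⇒ −27p = -15 ⇒ p = 5/9, and the value is (-12)·(5/9) + 6 = -2/3.
For General C: with q = P(Left), equating A's and B's payoffs gives −12q + 6 = 15q − 9 ⇒ q = 5/9.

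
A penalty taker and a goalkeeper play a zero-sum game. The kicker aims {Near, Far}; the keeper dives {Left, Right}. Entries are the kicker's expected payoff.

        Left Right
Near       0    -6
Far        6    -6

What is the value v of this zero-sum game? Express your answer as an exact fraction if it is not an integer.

Row minima: Near → -6, Far → -6; maximin = -6.
Column maxima: Left → 6, Right → -6; minimax = -6.
Since maximin = minimax = -6, there is a saddle point and the value is -6.

-6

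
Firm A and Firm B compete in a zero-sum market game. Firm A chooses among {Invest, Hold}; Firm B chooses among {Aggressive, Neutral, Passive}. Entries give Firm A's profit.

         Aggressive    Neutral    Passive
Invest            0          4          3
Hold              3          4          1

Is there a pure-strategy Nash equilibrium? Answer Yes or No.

Row minima: Invest → 0, Hold → 1; maximin = 1.
Column maxima: Aggressive → 3, Neutral → 4, Passive → 3; minimax = 3.
1 ≠ 3, so no pure-strategy equilibrium exists.

No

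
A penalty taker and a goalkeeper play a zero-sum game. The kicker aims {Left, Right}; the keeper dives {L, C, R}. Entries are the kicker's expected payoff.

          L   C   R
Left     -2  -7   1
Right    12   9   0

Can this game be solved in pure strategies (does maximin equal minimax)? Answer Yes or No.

No

Row minima: Left → -7, Right → 0; maximin = 0.
Column maxima: L → 12, C → 9, R → 1; minimax = 1.
0 ≠ 1, so no pure-strategy equilibrium exists.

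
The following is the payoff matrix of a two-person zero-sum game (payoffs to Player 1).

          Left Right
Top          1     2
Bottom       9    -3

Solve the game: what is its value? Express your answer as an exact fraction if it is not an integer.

Row minima: Top → 1, Bottom → -3; maximin = 1.
Column maxima: Left → 9, Right → 2; minimax = 2.
1 ≠ 2, so there is no saddle point; optimal play is mixed.
Let Player 1 play Top with probability p. Expected payoff against Left: 1p + 9(1−p) = −8p + 9; against Right: 2p + (-3)(1−p) = 5p − 3.
Setting these equal: −8p + 9 = 5p − 3 ⇒ −13p = -12 ⇒ p = 12/13, and the value is (-8)·(12/13) + 9 = 21/13.
For Player 2: with q = P(Left), equating Top's and Bottom's payoffs gives −q + 2 = 12q − 3 ⇒ q = 5/13.

21/13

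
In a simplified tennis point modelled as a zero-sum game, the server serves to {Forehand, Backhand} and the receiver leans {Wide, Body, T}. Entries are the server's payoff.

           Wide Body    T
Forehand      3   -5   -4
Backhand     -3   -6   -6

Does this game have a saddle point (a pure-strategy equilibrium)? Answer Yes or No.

Yes

Row minima: Forehand → -5, Backhand → -6; maximin = -5.
Column maxima: Wide → 3, Body → -5, T → -4; minimax = -5.
maximin = minimax = -5, so a saddle point exists.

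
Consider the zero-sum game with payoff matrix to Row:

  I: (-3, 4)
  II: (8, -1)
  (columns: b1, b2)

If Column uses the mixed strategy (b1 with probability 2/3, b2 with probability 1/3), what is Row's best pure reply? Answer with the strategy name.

Expected payoff of I: (2/3)·(-3) + (1/3)·4 = -2/3.
Expected payoff of II: (2/3)·8 + (1/3)·(-1) = 5.
The largest is 5, so Row's best response is II.

II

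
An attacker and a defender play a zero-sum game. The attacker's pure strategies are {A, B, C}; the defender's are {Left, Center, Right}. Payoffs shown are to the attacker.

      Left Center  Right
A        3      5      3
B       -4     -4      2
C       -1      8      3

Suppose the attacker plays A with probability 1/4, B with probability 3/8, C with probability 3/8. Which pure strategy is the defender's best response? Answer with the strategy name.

If the defender plays Left, the attacker's expected payoff is (1/4)·3 + (3/8)·(-4) + (3/8)·(-1) = -9/8.
If the defender plays Center, the attacker's expected payoff is (1/4)·5 + (3/8)·(-4) + (3/8)·8 = 11/4.
If the defender plays Right, the attacker's expected payoff is (1/4)·3 + (3/8)·2 + (3/8)·3 = 21/8.
The defender minimizes the attacker's payoff; the smallest is -9/8, so the best response is Left.

Left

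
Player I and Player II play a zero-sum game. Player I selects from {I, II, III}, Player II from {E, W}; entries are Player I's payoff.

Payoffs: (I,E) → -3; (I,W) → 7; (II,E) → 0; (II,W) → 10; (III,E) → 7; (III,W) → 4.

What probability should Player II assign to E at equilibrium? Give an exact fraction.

Row minima: I → -3, II → 0, III → 4; maximin = 4.
Column maxima: E → 7, W → 10; minimax = 7.
4 ≠ 7, so there is no saddle point; optimal play is mixed.
I is strictly dominated by II, so Player I never plays it.
On the remaining 2×2 (II, III vs E, W):
Let Player I play II with probability p. Expected payoff against E: 0p + 7(1−p) = −7p + 7; against W: 10p + 4(1−p) = 6p + 4.
Setting these equal: −7p + 7 = 6p + 4 ⇒ −13p = -3 ⇒ p = 3/13, and the value is (-7)·(3/13) + 7 = 70/13.
For Player II: with q = P(E), equating II's and III's payoffs gives −10q + 10 = 3q + 4 ⇒ q = 6/13.

6/13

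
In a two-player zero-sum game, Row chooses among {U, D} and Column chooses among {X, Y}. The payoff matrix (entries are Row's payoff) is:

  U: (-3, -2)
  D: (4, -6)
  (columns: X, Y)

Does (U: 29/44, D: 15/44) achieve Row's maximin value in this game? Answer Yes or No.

Against X this mix gives (29/44)·(-3) + (15/44)·4 = -27/44.
Against Y this mix gives (29/44)·(-2) + (15/44)·(-6) = -37/11.
Column will play Y, holding Row to -37/11. Shifting weight toward the row that does better against Y would raise this floor (the equalizing mix achieves -26/11 against both Y and X), so the proposed strategy is not optimal.

No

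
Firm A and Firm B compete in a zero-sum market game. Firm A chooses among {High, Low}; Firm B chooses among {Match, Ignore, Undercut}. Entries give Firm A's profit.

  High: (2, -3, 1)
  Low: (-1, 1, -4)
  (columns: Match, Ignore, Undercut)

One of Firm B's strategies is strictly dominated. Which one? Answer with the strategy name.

Undercut holds Firm A's payoff strictly below Match in every row: 1 < 2, -4 < -1.
So Match is strictly dominated for Firm B.

Match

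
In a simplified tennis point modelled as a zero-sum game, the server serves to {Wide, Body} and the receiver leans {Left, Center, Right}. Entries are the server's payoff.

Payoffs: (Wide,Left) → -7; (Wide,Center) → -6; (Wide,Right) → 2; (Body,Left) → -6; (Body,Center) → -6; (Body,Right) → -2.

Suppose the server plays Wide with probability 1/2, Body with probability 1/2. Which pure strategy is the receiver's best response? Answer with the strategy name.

Left

If the receiver plays Left, the server's expected payoff is (1/2)·(-7) + (1/2)·(-6) = -13/2.
If the receiver plays Center, the server's expected payoff is (1/2)·(-6) + (1/2)·(-6) = -6.
If the receiver plays Right, the server's expected payoff is (1/2)·2 + (1/2)·(-2) = 0.
The receiver minimizes the server's payoff; the smallest is -13/2, so the best response is Left.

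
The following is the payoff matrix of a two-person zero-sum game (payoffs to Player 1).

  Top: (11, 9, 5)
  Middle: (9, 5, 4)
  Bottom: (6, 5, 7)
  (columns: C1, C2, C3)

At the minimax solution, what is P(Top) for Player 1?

1/3

Row minima: Top → 5, Middle → 4, Bottom → 5; maximin = 5.
Column maxima: C1 → 11, C2 → 9, C3 → 7; minimax = 7.
5 ≠ 7, so there is no saddle point; optimal play is mixed.
Middle is strictly dominated by Top, so Player 1 never plays it.
C1 is strictly dominated by C2 (it gives Player 1 strictly more in every row), so Player 2 never plays it.
On the remaining 2×2 (Top, Bottom vs C2, C3):
Let Player 1 play Top with probability p. Expected payoff against C2: 9p + 5(1−p) = 4p + 5; against C3: 5p + 7(1−p) = −2p + 7.
Setting these equal: 4p + 5 = −2p + 7 ⇒ 6p = 2 ⇒ p = 1/3, and the value is (4)·(1/3) + 5 = 19/3.
For Player 2: with q = P(C2), equating Top's and Bottom's payoffs gives 4q + 5 = −2q + 7 ⇒ q = 1/3.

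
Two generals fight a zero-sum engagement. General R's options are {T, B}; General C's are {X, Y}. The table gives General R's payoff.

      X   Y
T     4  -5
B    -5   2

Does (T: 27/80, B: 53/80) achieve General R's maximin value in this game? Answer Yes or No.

No

Against X this mix gives (27/80)·4 + (53/80)·(-5) = -157/80.
Against Y this mix gives (27/80)·(-5) + (53/80)·2 = -29/80.
General C will play X, holding General R to -157/80. Shifting weight toward the row that does better against X would raise this floor (the equalizing mix achieves -17/16 against both X and Y), so the proposed strategy is not optimal.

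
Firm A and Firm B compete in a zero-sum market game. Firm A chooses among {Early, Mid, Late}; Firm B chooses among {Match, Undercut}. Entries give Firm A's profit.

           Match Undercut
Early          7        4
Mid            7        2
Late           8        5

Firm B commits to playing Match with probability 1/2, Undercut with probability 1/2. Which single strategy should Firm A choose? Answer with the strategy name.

Late

Expected payoff of Early: (1/2)·7 + (1/2)·4 = 11/2.
Expected payoff of Mid: (1/2)·7 + (1/2)·2 = 9/2.
Expected payoff of Late: (1/2)·8 + (1/2)·5 = 13/2.
The largest is 13/2, so Firm A's best response is Late.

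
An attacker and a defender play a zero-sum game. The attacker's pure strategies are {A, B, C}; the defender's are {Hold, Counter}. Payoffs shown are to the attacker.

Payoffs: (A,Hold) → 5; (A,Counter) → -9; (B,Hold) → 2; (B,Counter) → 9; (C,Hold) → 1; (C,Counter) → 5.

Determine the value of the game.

3

Row minima: A → -9, B → 2, C → 1; maximin = 2.
Column maxima: Hold → 5, Counter → 9; minimax = 5.
2 ≠ 5, so there is no saddle point; optimal play is mixed.
C is strictly dominated by B, so the attacker never plays it.
On the remaining 2×2 (A, B vs Hold, Counter):
Let the attacker play A with probability p. Expected payoff against Hold: 5p + 2(1−p) = 3p + 2; against Counter: (-9)p + 9(1−p) = −18p + 9.
Setting these equal: 3p + 2 = −18p + 9 ⇒ 21p = 7 ⇒ p = 1/3, and the value is (3)·(1/3) + 2 = 3.
For the defender: with q = P(Hold), equating A's and B's payoffs gives 14q − 9 = −7q + 9 ⇒ q = 6/7.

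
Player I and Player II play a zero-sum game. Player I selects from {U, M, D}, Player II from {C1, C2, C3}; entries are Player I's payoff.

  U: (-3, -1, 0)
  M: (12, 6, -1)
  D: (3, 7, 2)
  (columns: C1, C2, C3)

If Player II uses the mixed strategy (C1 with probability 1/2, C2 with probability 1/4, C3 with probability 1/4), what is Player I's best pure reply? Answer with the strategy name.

M

Expected payoff of U: (1/2)·(-3) + (1/4)·(-1) + (1/4)·0 = -7/4.
Expected payoff of M: (1/2)·12 + (1/4)·6 + (1/4)·(-1) = 29/4.
Expected payoff of D: (1/2)·3 + (1/4)·7 + (1/4)·2 = 15/4.
The largest is 29/4, so Player I's best response is M.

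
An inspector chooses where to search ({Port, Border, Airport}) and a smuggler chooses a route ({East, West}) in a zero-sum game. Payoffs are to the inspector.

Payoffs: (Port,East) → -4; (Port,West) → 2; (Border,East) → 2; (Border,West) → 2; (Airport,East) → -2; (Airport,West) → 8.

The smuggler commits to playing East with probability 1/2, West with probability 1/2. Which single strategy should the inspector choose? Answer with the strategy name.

Airport

Expected payoff of Port: (1/2)·(-4) + (1/2)·2 = -1.
Expected payoff of Border: (1/2)·2 + (1/2)·2 = 2.
Expected payoff of Airport: (1/2)·(-2) + (1/2)·8 = 3.
The largest is 3, so the inspector's best response is Airport.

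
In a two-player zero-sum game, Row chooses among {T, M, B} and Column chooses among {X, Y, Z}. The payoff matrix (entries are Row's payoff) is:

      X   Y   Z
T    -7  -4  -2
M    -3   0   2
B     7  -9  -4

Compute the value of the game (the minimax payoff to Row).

-27/19

Row minima: T → -7, M → -3, B → -9; maximin = -3.
Column maxima: X → 7, Y → 0, Z → 2; minimax = 0.
-3 ≠ 0, so there is no saddle point; optimal play is mixed.
T is strictly dominated by M, so Row never plays it.
Z is strictly dominated by Y (it gives Row strictly more in every row), so Column never plays it.
On the remaining 2×2 (M, B vs X, Y):
Let Row play M with probability p. Expected payoff against X: (-3)p + 7(1−p) = −10p + 7; against Y: 0p + (-9)(1−p) = 9p − 9.
Setting these equal: −10p + 7 = 9p − 9 ⇒ −19p = -16 ⇒ p = 16/19, and the value is (-10)·(16/19) + 7 = -27/19.
For Column: with q = P(X), equating M's and B's payoffs gives −3q = 16q − 9 ⇒ q = 9/19.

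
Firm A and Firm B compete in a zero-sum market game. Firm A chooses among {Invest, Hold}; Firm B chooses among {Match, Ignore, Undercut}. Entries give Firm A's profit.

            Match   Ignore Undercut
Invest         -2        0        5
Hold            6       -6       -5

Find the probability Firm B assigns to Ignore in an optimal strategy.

Row minima: Invest → -2, Hold → -6; maximin = -2.
Column maxima: Match → 6, Ignore → 0, Undercut → 5; minimax = 0.
-2 ≠ 0, so there is no saddle point; optimal play is mixed.
Undercut is strictly dominated by Ignore (it gives Firm A strictly more in every row), so Firm B never plays it.
On the remaining 2×2 (Invest, Hold vs Match, Ignore):
Let Firm A play Invest with probability p. Expected payoff against Match: (-2)p + 6(1−p) = −8p + 6; against Ignore: 0p + (-6)(1−p) = 6p − 6.
Setting these equal: −8p + 6 = 6p − 6 ⇒ −14p = -12 ⇒ p = 6/7, and the value is (-8)·(6/7) + 6 = -6/7.
For Firm B: with q = P(Match), equating Invest's and Hold's payoffs gives −2q = 12q − 6 ⇒ q = 3/7.

4/7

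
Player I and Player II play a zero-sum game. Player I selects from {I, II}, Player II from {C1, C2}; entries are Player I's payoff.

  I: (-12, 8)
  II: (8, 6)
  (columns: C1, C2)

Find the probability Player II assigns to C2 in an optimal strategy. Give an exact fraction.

10/11

Row minima: I → -12, II → 6; maximin = 6.
Column maxima: C1 → 8, C2 → 8; minimax = 8.
6 ≠ 8, so there is no saddle point; optimal play is mixed.
Let Player I play I with probability p. Expected payoff against C1: (-12)p + 8(1−p) = −20p + 8; against C2: 8p + 6(1−p) = 2p + 6.
Setting these equal: −20p + 8 = 2p + 6 ⇒ −22p = -2 ⇒ p = 1/11, and the value is (-20)·(1/11) + 8 = 68/11.
For Player II: with q = P(C1), equating I's and II's payoffs gives −20q + 8 = 2q + 6 ⇒ q = 1/11.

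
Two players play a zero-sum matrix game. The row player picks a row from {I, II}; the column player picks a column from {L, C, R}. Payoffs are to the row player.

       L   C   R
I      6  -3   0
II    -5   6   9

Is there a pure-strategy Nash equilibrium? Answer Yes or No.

No

Row minima: I → -3, II → -5; maximin = -3.
Column maxima: L → 6, C → 6, R → 9; minimax = 6.
-3 ≠ 6, so no pure-strategy equilibrium exists.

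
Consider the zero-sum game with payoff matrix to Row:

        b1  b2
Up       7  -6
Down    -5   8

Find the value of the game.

Row minima: Up → -6, Down → -5; maximin = -5.
Column maxima: b1 → 7, b2 → 8; minimax = 7.
-5 ≠ 7, so there is no saddle point; optimal play is mixed.
Let Row play Up with probability p. Expected payoff against b1: 7p + (-5)(1−p) = 12p − 5; against b2: (-6)p + 8(1−p) = −14p + 8.
Setting these equal: 12p − 5 = −14p + 8 ⇒ 26p = 13 ⇒ p = 1/2, and the value is (12)·(1/2) − 5 = 1.
For Column: with q = P(b1), equating Up's and Down's payoffs gives 13q − 6 = −13q + 8 ⇒ q = 7/13.

1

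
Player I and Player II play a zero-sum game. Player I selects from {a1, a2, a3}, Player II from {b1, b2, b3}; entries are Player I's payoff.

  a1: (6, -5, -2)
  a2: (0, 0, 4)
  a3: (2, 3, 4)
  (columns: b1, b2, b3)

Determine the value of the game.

Row minima: a1 → -5, a2 → 0, a3 → 2; maximin = 2.
Column maxima: b1 → 6, b2 → 3, b3 → 4; minimax = 3.
2 ≠ 3, so there is no saddle point; optimal play is mixed.
b3 is strictly dominated by b2 (it gives Player I strictly more in every row), so Player II never plays it.
With b3 eliminated, a2 is strictly dominated by a3 (a3 gives Player I strictly more in every remaining column), so Player I never plays it.
On the remaining 2×2 (a1, a3 vs b1, b2):
Let Player I play a1 with probability p. Expected payoff against b1: 6p + 2(1−p) = 4p + 2; against b2: (-5)p + 3(1−p) = −8p + 3.
Setting these equal: 4p + 2 = −8p + 3 ⇒ 12p = 1 ⇒ p = 1/12, and the value is (4)·(1/12) + 2 = 7/3.
For Player II: with q = P(b1), equating a1's and a3's payoffs gives 11q − 5 = −q + 3 ⇒ q = 2/3.

7/3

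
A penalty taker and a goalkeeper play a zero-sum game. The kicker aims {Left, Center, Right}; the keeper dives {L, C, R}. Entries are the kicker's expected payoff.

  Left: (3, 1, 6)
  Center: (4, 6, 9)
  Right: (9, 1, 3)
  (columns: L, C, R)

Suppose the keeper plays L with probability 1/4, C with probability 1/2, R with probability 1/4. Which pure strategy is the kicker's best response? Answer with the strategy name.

Expected payoff of Left: (1/4)·3 + (1/2)·1 + (1/4)·6 = 11/4.
Expected payoff of Center: (1/4)·4 + (1/2)·6 + (1/4)·9 = 25/4.
Expected payoff of Right: (1/4)·9 + (1/2)·1 + (1/4)·3 = 7/2.
The largest is 25/4, so the kicker's best response is Center.

Center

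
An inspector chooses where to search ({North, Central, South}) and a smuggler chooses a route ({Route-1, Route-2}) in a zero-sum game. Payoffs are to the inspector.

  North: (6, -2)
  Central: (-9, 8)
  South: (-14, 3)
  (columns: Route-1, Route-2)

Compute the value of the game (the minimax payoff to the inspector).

6/5

Row minima: North → -2, Central → -9, South → -14; maximin = -2.
Column maxima: Route-1 → 6, Route-2 → 8; minimax = 6.
-2 ≠ 6, so there is no saddle point; optimal play is mixed.
South is strictly dominated by Central, so the inspector never plays it.
On the remaining 2×2 (North, Central vs Route-1, Route-2):
Let the inspector play North with probability p. Expected payoff against Route-1: 6p + (-9)(1−p) = 15p − 9; against Route-2: (-2)p + 8(1−p) = −10p + 8.
Setting these equal: 15p − 9 = −10p + 8 ⇒ 25p = 17 ⇒ p = 17/25, and the value is (15)·(17/25) − 9 = 6/5.
For the smuggler: with q = P(Route-1), equating North's and Central's payoffs gives 8q − 2 = −17q + 8 ⇒ q = 2/5.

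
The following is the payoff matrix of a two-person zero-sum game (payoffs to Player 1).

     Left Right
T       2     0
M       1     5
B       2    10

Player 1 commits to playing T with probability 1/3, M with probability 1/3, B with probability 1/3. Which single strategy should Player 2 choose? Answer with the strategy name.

If Player 2 plays Left, Player 1's expected payoff is (1/3)·2 + (1/3)·1 + (1/3)·2 = 5/3.
If Player 2 plays Right, Player 1's expected payoff is (1/3)·0 + (1/3)·5 + (1/3)·10 = 5.
Player 2 minimizes Player 1's payoff; the smallest is 5/3, so the best response is Left.

Left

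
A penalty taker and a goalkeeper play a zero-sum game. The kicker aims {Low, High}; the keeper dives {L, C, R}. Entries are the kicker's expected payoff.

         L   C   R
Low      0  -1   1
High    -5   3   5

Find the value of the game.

Row minima: Low → -1, High → -5; maximin = -1.
Column maxima: L → 0, C → 3, R → 5; minimax = 0.
-1 ≠ 0, so there is no saddle point; optimal play is mixed.
R is strictly dominated by L (it gives the kicker strictly more in every row), so the keeper never plays it.
On the remaining 2×2 (Low, High vs L, C):
Let the kicker play Low with probability p. Expected payoff against L: 0p + (-5)(1−p) = 5p − 5; against C: (-1)p + 3(1−p) = −4p + 3.
Setting these equal: 5p − 5 = −4p + 3 ⇒ 9p = 8 ⇒ p = 8/9, and the value is (5)·(8/9) − 5 = -5/9.
For the keeper: with q = P(L), equating Low's and High's payoffs gives q − 1 = −8q + 3 ⇒ q = 4/9.

-5/9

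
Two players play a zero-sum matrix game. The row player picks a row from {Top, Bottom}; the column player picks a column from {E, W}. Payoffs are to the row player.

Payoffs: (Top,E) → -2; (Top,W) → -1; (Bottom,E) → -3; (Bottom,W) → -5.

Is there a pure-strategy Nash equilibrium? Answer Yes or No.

Yes

Row minima: Top → -2, Bottom → -5; maximin = -2.
Column maxima: E → -2, W → -1; minimax = -2.
maximin = minimax = -2, so a saddle point exists.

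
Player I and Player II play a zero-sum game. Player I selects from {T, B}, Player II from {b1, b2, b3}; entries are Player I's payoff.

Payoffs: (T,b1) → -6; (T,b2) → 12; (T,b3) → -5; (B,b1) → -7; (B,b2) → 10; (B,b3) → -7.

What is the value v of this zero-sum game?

-6

Row minima: T → -6, B → -7; maximin = -6.
Column maxima: b1 → -6, b2 → 12, b3 → -5; minimax = -6.
Since maximin = minimax = -6, there is a saddle point and the value is -6.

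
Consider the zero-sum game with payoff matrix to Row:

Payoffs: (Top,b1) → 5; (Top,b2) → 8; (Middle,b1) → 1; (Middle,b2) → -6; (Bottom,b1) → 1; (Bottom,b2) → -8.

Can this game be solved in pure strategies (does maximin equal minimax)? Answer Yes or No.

Yes

Row minima: Top → 5, Middle → -6, Bottom → -8; maximin = 5.
Column maxima: b1 → 5, b2 → 8; minimax = 5.
maximin = minimax = 5, so a saddle point exists.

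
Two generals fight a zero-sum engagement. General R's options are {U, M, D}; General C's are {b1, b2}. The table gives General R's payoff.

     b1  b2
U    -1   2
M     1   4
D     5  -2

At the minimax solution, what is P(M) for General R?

7/10

Row minima: U → -1, M → 1, D → -2; maximin = 1.
Column maxima: b1 → 5, b2 → 4; minimax = 4.
1 ≠ 4, so there is no saddle point; optimal play is mixed.
U is strictly dominated by M, so General R never plays it.
On the remaining 2×2 (M, D vs b1, b2):
Let General R play M with probability p. Expected payoff against b1: 1p + 5(1−p) = −4p + 5; against b2: 4p + (-2)(1−p) = 6p − 2.
Setting these equal: −4p + 5 = 6p − 2 ⇒ −10p = -7 ⇒ p = 7/10, and the value is (-4)·(7/10) + 5 = 11/5.
For General C: with q = P(b1), equating M's and D's payoffs gives −3q + 4 = 7q − 2 ⇒ q = 3/5.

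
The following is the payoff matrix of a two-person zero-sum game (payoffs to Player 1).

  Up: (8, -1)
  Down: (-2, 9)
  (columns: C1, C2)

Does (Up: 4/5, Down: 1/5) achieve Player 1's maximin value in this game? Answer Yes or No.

No

Against C1 this mix gives (4/5)·8 + (1/5)·(-2) = 6.
Against C2 this mix gives (4/5)·(-1) + (1/5)·9 = 1.
Player 2 will play C2, holding Player 1 to 1. Shifting weight toward the row that does better against C2 would raise this floor (the equalizing mix achieves 7/2 against both C2 and C1), so the proposed strategy is not optimal.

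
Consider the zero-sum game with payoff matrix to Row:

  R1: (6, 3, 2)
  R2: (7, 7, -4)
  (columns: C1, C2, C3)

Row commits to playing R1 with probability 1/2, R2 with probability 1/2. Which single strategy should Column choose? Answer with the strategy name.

If Column plays C1, Row's expected payoff is (1/2)·6 + (1/2)·7 = 13/2.
If Column plays C2, Row's expected payoff is (1/2)·3 + (1/2)·7 = 5.
If Column plays C3, Row's expected payoff is (1/2)·2 + (1/2)·(-4) = -1.
Column minimizes Row's payoff; the smallest is -1, so the best response is C3.

C3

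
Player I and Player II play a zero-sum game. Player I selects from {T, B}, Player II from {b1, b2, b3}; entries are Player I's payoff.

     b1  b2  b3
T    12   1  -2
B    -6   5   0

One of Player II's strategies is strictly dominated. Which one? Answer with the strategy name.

b3 holds Player I's payoff strictly below b2 in every row: -2 < 1, 0 < 5.
So b2 is strictly dominated for Player II.

b2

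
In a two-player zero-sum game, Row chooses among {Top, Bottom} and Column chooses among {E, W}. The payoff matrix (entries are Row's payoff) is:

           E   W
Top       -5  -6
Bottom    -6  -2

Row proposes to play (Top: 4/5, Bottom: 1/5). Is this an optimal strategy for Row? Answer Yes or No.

Yes

Against E this mix gives (4/5)·(-5) + (1/5)·(-6) = -26/5.
Against W this mix gives (4/5)·(-6) + (1/5)·(-2) = -26/5.
All of Column's active replies (E, W) yield -26/5, and no column does worse for Row. The mix makes Column indifferent and guarantees -26/5, so it is optimal.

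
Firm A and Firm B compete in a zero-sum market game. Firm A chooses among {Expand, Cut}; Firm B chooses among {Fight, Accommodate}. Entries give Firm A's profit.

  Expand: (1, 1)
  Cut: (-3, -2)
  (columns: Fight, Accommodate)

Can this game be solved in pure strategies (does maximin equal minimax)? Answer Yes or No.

Row minima: Expand → 1, Cut → -3; maximin = 1.
Column maxima: Fight → 1, Accommodate → 1; minimax = 1.
maximin = minimax = 1, so a saddle point exists.

Yes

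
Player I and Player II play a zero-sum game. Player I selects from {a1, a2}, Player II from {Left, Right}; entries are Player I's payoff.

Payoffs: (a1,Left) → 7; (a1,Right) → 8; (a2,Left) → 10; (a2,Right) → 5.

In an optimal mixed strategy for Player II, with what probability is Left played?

1/2

Row minima: a1 → 7, a2 → 5; maximin = 7.
Column maxima: Left → 10, Right → 8; minimax = 8.
7 ≠ 8, so there is no saddle point; optimal play is mixed.
Let Player I play a1 with probability p. Expected payoff against Left: 7p + 10(1−p) = −3p + 10; against Right: 8p + 5(1−p) = 3p + 5.
Setting these equal: −3p + 10 = 3p + 5 ⇒ −6p = -5 ⇒ p = 5/6, and the value is (-3)·(5/6) + 10 = 15/2.
For Player II: with q = P(Left), equating a1's and a2's payoffs gives −q + 8 = 5q + 5 ⇒ q = 1/2.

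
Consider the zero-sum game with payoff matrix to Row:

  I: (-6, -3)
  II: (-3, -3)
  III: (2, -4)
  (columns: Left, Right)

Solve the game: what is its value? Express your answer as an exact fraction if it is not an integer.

-3

Row minima: I → -6, II → -3, III → -4; maximin = -3.
Column maxima: Left → 2, Right → -3; minimax = -3.
Since maximin = minimax = -3, there is a saddle point and the value is -3.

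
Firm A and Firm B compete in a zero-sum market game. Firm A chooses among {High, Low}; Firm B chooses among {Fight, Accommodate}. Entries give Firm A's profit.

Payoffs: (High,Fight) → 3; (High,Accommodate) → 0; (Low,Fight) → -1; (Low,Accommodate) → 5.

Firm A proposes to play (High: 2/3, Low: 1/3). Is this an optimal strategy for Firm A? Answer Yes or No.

Yes

Against Fight this mix gives (2/3)·3 + (1/3)·(-1) = 5/3.
Against Accommodate this mix gives (2/3)·0 + (1/3)·5 = 5/3.
All of Firm B's active replies (Fight, Accommodate) yield 5/3, and no column does worse for Firm A. The mix makes Firm B indifferent and guarantees 5/3, so it is optimal.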